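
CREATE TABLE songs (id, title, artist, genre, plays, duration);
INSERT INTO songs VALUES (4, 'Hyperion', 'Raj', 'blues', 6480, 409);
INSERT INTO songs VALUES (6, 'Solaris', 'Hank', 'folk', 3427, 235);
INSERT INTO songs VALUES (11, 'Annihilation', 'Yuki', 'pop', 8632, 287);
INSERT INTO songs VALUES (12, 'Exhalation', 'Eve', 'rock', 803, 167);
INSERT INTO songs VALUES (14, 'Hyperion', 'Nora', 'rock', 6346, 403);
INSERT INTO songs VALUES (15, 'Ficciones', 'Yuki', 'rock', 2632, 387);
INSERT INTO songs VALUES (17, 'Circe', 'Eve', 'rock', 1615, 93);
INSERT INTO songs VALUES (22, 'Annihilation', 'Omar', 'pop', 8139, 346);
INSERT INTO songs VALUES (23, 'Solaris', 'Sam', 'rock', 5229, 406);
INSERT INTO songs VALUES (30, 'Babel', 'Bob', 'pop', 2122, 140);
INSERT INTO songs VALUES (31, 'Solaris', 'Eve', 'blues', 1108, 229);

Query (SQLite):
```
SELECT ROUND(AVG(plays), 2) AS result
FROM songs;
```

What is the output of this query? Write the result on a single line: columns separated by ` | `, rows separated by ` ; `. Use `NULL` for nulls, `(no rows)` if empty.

All plays values: [6480, 3427, 8632, 803, 6346, 2632, 1615, 8139, 5229, 2122, 1108].
AVG = 46533 / 11 (rounded to 2 dp).

4230.27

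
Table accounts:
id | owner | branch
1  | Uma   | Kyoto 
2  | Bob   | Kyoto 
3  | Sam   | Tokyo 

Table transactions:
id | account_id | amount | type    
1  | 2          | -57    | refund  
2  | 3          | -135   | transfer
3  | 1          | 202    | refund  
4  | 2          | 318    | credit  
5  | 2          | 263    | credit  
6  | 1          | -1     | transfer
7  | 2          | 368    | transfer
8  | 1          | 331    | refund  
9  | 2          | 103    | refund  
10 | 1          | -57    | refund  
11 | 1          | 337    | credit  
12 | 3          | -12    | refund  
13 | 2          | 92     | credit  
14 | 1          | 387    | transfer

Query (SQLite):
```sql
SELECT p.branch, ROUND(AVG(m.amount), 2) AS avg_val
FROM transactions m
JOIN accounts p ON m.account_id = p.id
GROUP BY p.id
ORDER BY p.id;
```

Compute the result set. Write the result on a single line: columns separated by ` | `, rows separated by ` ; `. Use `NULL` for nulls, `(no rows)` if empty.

Kyoto | 199.83 ; Kyoto | 181.17 ; Tokyo | -73.5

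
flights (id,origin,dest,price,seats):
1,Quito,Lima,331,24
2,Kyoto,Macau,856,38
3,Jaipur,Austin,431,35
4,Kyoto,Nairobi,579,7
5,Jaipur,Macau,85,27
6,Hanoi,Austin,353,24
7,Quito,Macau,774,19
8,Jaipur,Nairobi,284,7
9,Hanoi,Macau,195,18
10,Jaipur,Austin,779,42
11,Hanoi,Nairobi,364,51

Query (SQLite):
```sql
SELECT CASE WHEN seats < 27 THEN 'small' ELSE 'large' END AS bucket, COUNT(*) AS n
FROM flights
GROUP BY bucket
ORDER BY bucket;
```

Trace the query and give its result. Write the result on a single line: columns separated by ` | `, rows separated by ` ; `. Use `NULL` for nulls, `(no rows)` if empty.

Bucket rows by seats < 27 → 'small' else 'large'; count each bucket.

large | 5 ; small | 6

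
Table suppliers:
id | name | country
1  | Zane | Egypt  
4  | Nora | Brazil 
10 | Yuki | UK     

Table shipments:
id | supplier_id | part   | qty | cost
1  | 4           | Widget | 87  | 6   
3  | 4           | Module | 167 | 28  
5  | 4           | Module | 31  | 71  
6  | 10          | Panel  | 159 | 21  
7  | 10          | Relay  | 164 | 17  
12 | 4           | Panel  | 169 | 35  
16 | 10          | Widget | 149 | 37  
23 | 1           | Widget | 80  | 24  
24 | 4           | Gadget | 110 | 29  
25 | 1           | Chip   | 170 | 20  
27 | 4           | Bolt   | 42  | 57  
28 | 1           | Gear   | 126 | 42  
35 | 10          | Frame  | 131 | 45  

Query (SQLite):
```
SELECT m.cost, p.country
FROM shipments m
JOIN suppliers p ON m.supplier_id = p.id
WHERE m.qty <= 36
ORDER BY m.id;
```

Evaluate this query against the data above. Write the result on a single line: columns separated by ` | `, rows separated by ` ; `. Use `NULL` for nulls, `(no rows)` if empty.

Each shipments row matches the suppliers row where supplier_id = suppliers.id.
Then keep rows with m.qty <= 36.

71 | Brazil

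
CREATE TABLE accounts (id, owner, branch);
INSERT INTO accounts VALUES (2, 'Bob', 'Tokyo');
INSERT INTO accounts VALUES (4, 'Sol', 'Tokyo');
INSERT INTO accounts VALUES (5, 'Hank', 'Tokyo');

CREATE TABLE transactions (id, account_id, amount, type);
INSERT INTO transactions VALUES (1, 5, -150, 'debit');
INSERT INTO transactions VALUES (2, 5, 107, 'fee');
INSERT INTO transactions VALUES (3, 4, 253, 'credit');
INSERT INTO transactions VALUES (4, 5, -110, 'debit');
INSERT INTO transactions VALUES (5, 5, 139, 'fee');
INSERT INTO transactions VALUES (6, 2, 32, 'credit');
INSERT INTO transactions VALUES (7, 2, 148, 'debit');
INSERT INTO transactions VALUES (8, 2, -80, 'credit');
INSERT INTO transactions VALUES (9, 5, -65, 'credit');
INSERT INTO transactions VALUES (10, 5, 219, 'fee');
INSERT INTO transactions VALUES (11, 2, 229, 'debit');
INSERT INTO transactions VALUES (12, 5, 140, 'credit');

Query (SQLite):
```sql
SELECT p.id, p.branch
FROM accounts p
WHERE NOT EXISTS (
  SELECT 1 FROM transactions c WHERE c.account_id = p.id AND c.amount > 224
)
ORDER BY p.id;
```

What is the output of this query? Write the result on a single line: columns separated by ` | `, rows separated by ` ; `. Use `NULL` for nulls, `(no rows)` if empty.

For each accounts row, check whether any transactions with matching account_id has amount > 224.
Keep rows where that is false.

5 | Tokyo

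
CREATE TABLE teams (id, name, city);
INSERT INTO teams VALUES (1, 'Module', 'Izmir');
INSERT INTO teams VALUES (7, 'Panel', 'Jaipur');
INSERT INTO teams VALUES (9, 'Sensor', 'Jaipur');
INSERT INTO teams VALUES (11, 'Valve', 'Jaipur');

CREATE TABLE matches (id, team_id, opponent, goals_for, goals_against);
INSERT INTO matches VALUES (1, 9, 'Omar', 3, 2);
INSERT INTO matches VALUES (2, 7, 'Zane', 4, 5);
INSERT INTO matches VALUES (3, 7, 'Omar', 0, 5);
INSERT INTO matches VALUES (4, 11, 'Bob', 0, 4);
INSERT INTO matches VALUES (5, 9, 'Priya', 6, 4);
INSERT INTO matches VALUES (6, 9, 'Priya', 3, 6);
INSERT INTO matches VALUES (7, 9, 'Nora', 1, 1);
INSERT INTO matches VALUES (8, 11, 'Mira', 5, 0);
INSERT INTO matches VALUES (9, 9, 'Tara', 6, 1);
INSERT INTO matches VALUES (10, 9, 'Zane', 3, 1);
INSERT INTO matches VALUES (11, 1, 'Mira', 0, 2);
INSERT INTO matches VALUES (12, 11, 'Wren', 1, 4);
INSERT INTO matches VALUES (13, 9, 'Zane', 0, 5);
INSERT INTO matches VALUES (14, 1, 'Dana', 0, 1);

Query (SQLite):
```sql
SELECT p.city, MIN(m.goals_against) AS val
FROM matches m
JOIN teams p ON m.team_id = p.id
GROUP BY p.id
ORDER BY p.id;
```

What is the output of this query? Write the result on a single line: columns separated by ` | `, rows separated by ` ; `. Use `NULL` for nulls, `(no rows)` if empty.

Join each matches row to its teams via team_id.
Group joined rows by teams.id; compute MIN(m.goals_against) per group.
  1: ids {11, 14} → MIN(m.goals_against)=1
  7: ids {2, 3} → MIN(m.goals_against)=5
  9: ids {1, 5, 6, 7, 9, 10, 13} → MIN(m.goals_against)=1
  11: ids {4, 8, 12} → MIN(m.goals_against)=0

Izmir | 1 ; Jaipur | 5 ; Jaipur | 1 ; Jaipur | 0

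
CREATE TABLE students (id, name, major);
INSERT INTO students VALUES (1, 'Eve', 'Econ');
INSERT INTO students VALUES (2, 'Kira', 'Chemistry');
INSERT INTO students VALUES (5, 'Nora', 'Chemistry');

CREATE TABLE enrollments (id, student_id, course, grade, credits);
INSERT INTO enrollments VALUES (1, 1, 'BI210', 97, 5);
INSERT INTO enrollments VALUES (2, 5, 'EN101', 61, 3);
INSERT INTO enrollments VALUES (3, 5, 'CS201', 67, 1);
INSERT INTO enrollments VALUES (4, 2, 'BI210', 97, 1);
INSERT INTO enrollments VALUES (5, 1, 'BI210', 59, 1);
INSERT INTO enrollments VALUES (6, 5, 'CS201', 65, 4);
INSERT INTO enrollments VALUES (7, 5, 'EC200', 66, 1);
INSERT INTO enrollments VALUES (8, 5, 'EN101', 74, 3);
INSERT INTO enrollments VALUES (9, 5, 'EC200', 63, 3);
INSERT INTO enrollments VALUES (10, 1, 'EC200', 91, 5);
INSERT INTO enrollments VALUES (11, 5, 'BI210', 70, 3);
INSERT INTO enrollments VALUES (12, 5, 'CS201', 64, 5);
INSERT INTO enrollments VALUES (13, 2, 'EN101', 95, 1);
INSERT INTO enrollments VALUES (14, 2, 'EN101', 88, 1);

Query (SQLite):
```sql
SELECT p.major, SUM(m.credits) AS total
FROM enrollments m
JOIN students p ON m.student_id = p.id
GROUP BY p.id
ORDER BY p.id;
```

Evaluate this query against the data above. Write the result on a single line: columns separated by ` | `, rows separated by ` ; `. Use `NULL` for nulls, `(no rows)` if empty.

Econ | 11 ; Chemistry | 3 ; Chemistry | 23

Join each enrollments row to its students via student_id.
Group joined rows by students.id; compute SUM(m.credits) per group.
  1: ids {1, 5, 10} → SUM(m.credits)=11
  2: ids {4, 13, 14} → SUM(m.credits)=3
  5: ids {2, 3, 6, 7, 8, 9, 11, 12} → SUM(m.credits)=23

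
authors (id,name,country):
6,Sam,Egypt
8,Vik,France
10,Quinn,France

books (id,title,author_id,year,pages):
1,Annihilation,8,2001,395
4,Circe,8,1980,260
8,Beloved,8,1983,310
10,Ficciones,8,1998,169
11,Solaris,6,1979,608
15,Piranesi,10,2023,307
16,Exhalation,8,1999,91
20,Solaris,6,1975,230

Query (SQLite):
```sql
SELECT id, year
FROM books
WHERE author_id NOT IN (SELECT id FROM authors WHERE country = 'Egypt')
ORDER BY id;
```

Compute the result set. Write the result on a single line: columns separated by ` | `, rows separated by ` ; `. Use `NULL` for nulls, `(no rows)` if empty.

1 | 2001 ; 4 | 1980 ; 8 | 1983 ; 10 | 1998 ; 15 | 2023 ; 16 | 1999

Inner query: authors.id where country = 'Egypt'.
Outer: keep books rows whose author_id is not in that set.
Inner query → {6}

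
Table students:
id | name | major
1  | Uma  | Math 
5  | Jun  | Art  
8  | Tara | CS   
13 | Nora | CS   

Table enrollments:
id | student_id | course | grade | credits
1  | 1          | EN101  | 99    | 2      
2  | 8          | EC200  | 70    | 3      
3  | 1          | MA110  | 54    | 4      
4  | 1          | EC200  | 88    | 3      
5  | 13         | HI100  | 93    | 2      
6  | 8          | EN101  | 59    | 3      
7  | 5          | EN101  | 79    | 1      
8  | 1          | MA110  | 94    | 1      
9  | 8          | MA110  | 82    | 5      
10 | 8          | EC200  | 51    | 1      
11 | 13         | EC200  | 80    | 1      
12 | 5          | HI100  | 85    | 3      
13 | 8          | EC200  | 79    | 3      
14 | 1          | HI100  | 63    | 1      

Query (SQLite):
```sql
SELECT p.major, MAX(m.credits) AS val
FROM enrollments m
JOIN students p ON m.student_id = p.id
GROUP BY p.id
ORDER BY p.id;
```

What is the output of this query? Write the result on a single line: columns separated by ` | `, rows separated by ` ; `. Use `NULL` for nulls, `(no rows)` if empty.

Join each enrollments row to its students via student_id.
Group joined rows by students.id; compute MAX(m.credits) per group.
  1: ids {1, 3, 4, 8, 14} → MAX(m.credits)=4
  5: ids {7, 12} → MAX(m.credits)=3
  8: ids {2, 6, 9, 10, 13} → MAX(m.credits)=5
  13: ids {5, 11} → MAX(m.credits)=2

Math | 4 ; Art | 3 ; CS | 5 ; CS | 2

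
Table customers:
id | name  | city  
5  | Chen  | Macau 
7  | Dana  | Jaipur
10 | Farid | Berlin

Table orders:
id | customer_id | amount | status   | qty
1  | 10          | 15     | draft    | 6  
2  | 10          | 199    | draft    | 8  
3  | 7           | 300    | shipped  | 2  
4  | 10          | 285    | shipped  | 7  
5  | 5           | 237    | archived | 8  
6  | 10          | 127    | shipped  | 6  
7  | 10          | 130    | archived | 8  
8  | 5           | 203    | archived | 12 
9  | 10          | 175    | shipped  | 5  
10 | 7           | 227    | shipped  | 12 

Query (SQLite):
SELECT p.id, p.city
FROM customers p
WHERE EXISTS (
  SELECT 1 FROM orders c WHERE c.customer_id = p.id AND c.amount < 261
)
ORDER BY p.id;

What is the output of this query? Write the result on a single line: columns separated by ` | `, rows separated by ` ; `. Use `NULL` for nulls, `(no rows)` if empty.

5 | Macau ; 7 | Jaipur ; 10 | Berlin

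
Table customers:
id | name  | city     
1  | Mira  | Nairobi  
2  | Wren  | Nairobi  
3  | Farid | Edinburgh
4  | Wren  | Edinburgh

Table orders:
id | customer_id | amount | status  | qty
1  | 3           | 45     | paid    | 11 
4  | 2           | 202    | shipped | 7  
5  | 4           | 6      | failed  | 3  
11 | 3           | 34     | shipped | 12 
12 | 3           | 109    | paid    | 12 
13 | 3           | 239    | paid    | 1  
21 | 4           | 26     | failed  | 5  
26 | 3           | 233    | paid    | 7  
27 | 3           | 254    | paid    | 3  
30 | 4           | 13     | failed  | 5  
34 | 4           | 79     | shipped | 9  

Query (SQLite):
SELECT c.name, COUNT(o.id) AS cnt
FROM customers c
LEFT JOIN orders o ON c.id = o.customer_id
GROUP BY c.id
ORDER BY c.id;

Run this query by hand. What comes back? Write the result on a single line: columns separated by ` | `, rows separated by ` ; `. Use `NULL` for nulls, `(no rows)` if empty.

LEFT JOIN keeps every customers row; unmatched ones get NULL for orders columns.
Group by customers.id and compute COUNT(o.id). COUNT(col) of an all-NULL group is 0.
  1: ids {—} → COUNT(o.id)=0
  2: ids {4} → COUNT(o.id)=1
  3: ids {1, 11, 12, 13, 26, 27} → COUNT(o.id)=6
  4: ids {5, 21, 30, 34} → COUNT(o.id)=4

Mira | 0 ; Wren | 1 ; Farid | 6 ; Wren | 4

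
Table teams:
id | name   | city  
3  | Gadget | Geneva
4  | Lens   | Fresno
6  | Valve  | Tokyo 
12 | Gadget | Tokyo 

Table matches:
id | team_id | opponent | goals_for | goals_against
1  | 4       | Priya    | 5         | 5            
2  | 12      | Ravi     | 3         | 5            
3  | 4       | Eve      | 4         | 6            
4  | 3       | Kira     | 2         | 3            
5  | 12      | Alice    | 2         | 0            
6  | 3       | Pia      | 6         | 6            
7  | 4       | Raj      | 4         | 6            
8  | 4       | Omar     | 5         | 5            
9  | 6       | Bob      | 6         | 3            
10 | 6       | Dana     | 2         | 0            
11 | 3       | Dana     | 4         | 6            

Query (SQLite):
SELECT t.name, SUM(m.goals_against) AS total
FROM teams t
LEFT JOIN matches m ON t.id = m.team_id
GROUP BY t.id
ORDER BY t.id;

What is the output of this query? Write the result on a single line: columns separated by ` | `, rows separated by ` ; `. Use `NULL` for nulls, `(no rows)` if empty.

LEFT JOIN keeps every teams row; unmatched ones get NULL for matches columns.
Group by teams.id and compute SUM(m.goals_against). SUM over an all-NULL group is NULL.
  3: ids {4, 6, 11} → SUM(m.goals_against)=15
  4: ids {1, 3, 7, 8} → SUM(m.goals_against)=22
  6: ids {9, 10} → SUM(m.goals_against)=3
  12: ids {2, 5} → SUM(m.goals_against)=5

Gadget | 15 ; Lens | 22 ; Valve | 3 ; Gadget | 5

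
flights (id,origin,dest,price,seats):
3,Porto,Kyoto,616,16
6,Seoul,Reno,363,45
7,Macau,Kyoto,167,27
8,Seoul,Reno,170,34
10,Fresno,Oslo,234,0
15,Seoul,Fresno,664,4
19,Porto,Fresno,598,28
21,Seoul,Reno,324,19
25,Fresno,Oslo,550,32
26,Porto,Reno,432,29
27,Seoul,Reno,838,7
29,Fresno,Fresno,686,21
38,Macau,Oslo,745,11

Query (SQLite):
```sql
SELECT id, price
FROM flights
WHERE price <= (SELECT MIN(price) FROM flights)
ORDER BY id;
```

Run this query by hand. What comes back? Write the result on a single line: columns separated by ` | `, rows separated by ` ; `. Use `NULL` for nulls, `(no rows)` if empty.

Scalar subquery: MIN(price) over all flights rows = 167.
Keep rows where price <= that value.

7 | 167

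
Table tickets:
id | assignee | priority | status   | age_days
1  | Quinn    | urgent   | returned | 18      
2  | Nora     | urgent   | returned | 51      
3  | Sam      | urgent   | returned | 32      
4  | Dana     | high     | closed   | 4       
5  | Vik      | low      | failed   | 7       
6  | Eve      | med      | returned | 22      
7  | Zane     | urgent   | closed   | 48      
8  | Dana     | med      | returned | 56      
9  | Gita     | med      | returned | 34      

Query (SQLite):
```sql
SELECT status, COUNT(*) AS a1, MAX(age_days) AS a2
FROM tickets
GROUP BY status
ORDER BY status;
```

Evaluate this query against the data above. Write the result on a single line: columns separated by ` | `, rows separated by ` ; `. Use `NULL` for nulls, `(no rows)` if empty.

closed | 2 | 48 ; failed | 1 | 7 ; returned | 6 | 56

Group tickets by status.
Per group compute: COUNT(*), MAX(age_days).
  closed: ids {4, 7} → COUNT(*)=2, MAX(age_days)=48
  failed: ids {5} → COUNT(*)=1, MAX(age_days)=7
  returned: ids {1, 2, 3, 6, 8, 9} → COUNT(*)=6, MAX(age_days)=56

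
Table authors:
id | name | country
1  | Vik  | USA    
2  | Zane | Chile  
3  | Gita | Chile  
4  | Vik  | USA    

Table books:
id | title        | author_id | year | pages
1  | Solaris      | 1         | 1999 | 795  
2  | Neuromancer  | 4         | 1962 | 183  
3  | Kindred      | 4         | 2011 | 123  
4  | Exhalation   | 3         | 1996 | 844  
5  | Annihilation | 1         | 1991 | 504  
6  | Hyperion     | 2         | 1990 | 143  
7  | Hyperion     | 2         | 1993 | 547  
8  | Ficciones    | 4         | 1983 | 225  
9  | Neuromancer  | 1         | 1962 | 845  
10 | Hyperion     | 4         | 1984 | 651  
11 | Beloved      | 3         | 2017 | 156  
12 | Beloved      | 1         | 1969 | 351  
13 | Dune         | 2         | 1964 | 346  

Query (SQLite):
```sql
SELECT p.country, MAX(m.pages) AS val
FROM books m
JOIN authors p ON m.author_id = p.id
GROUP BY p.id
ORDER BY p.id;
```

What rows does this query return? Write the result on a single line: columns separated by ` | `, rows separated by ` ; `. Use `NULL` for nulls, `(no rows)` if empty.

Join each books row to its authors via author_id.
Group joined rows by authors.id; compute MAX(m.pages) per group.
  1: ids {1, 5, 9, 12} → MAX(m.pages)=845
  2: ids {6, 7, 13} → MAX(m.pages)=547
  3: ids {4, 11} → MAX(m.pages)=844
  4: ids {2, 3, 8, 10} → MAX(m.pages)=651

USA | 845 ; Chile | 547 ; Chile | 844 ; USA | 651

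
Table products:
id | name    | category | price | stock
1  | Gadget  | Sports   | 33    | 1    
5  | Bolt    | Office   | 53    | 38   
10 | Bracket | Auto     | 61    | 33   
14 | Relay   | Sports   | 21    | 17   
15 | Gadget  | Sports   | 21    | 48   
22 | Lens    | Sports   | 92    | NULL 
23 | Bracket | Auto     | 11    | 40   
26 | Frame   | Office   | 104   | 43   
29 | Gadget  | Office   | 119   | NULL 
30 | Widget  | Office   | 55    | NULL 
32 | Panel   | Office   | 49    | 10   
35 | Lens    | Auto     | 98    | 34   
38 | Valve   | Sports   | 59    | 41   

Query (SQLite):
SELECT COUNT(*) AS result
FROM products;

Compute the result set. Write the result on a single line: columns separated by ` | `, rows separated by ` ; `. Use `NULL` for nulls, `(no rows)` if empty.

All price values: [33, 53, 61, 21, 21, 92, 11, 104, 119, 55, 49, 98, 59].
COUNT(*) counts rows → 13.

13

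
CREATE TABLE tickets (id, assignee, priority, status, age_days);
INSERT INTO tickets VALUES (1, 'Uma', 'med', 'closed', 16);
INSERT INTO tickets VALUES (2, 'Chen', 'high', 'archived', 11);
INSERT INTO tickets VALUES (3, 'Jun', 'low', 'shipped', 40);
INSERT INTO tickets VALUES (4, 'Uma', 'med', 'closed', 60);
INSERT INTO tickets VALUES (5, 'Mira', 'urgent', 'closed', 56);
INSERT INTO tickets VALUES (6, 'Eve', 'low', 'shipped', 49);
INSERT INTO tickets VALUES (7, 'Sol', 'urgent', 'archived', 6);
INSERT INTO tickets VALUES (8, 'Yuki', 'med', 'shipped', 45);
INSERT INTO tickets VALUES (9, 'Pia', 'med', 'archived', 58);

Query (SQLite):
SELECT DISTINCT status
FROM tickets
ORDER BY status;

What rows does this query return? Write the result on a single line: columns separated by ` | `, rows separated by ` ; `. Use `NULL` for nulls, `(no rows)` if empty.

Collect distinct status values from tickets.

archived ; closed ; shipped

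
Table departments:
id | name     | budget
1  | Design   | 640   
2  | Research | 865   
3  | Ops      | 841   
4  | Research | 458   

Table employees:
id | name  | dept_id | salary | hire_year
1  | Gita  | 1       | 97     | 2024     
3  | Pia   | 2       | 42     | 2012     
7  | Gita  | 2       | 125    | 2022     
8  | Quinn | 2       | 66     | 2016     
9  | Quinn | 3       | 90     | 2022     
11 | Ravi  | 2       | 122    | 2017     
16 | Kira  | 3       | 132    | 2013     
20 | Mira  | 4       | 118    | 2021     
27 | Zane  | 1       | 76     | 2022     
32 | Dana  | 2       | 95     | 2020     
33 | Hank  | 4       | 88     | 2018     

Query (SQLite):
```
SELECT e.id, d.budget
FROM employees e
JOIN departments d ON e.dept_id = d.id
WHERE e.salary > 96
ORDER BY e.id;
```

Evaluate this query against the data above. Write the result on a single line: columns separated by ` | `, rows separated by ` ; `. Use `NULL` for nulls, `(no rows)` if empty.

Each employees row matches the departments row where dept_id = departments.id.
Then keep rows with e.salary > 96.

1 | 640 ; 7 | 865 ; 11 | 865 ; 16 | 841 ; 20 | 458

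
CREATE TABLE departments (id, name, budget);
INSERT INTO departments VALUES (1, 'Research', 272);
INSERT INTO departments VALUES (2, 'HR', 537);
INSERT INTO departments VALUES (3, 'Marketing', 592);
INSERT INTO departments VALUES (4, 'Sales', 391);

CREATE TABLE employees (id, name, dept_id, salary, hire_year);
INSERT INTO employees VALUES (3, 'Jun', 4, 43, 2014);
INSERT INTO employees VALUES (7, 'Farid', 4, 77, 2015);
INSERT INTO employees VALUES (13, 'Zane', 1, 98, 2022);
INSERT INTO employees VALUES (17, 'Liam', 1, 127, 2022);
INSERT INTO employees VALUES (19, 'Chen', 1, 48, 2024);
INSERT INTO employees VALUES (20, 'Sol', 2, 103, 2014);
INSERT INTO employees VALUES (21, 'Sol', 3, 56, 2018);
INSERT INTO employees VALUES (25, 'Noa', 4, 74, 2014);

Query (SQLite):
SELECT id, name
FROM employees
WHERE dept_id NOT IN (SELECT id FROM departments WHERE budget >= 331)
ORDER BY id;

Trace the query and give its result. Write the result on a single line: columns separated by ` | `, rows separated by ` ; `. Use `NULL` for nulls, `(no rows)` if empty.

13 | Zane ; 17 | Liam ; 19 | Chen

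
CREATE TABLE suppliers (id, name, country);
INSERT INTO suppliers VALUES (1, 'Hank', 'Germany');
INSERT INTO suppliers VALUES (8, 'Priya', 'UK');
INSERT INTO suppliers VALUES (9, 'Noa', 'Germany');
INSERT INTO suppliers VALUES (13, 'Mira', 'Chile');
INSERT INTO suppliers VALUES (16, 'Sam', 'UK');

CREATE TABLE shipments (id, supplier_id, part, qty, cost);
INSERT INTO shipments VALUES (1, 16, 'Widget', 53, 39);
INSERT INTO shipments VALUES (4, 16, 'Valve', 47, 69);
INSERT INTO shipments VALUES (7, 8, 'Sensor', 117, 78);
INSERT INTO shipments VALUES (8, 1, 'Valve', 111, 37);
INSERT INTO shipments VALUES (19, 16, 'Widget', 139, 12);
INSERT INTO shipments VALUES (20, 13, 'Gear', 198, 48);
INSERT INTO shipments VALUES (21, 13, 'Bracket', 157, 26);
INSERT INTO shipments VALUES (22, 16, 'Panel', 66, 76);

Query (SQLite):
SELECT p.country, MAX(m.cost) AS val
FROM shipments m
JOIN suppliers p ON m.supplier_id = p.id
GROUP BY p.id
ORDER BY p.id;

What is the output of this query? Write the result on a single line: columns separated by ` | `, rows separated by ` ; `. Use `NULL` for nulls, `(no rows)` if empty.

Join each shipments row to its suppliers via supplier_id.
Group joined rows by suppliers.id; compute MAX(m.cost) per group.
  1: ids {8} → MAX(m.cost)=37
  8: ids {7} → MAX(m.cost)=78
  13: ids {20, 21} → MAX(m.cost)=48
  16: ids {1, 4, 19, 22} → MAX(m.cost)=76

Germany | 37 ; UK | 78 ; Chile | 48 ; UK | 76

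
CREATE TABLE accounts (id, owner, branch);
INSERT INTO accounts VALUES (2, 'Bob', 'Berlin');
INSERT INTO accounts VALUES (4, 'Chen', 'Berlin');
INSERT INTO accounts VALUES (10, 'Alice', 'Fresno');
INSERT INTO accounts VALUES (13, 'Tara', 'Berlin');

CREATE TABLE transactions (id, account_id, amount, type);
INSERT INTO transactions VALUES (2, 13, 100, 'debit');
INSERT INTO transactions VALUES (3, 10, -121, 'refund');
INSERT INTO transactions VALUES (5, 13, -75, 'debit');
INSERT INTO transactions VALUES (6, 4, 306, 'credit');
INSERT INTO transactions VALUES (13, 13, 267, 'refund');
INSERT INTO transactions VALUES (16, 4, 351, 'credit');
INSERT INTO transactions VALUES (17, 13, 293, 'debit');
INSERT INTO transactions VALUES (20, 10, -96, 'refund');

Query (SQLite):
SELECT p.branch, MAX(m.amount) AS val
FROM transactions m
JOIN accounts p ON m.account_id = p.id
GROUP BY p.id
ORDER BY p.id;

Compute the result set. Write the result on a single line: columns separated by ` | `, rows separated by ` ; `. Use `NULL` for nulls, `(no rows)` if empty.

Berlin | 351 ; Fresno | -96 ; Berlin | 293

Join each transactions row to its accounts via account_id.
Group joined rows by accounts.id; compute MAX(m.amount) per group.
  4: ids {6, 16} → MAX(m.amount)=351
  10: ids {3, 20} → MAX(m.amount)=-96
  13: ids {2, 5, 13, 17} → MAX(m.amount)=293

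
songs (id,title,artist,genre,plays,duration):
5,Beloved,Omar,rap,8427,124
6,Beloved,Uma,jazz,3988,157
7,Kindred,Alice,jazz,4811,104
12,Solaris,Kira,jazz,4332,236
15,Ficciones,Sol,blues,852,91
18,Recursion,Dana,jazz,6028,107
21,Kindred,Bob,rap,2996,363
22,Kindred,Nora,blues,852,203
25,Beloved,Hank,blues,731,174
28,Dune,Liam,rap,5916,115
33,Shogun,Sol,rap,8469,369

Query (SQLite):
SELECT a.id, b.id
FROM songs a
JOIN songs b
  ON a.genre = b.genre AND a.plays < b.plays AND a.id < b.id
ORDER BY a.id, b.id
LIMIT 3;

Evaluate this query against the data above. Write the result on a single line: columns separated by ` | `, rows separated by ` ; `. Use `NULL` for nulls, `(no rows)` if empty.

Pairs (a,b) with same genre, a.plays < b.plays, a.id < b.id.
genre groups: blues:{15,22,25} jazz:{6,7,12,18} rap:{5,21,28,33}
Ordered by (a.id, b.id); first 3.

5 | 33 ; 6 | 7 ; 6 | 12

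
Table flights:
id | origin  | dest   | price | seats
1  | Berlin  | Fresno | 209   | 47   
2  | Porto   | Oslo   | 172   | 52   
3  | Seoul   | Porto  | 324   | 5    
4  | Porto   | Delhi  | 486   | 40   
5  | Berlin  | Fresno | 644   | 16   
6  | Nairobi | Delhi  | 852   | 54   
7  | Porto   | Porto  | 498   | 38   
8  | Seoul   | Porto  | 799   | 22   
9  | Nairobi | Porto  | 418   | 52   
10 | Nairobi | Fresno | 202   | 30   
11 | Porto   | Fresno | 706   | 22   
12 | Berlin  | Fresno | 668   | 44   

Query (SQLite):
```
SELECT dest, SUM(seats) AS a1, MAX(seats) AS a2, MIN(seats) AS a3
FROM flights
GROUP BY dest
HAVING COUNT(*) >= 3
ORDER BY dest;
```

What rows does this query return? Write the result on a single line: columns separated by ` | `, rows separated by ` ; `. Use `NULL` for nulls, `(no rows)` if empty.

Fresno | 159 | 47 | 16 ; Porto | 117 | 52 | 5

Group flights by dest.
Per group compute: SUM(seats), MAX(seats), MIN(seats).
HAVING: drop groups with fewer than 3 rows.
  Delhi: ids {4, 6} → SUM(seats)=94, MAX(seats)=54, MIN(seats)=40
  Fresno: ids {1, 5, 10, 11, 12} → SUM(seats)=159, MAX(seats)=47, MIN(seats)=16
  Oslo: ids {2} → SUM(seats)=52, MAX(seats)=52, MIN(seats)=52
  Porto: ids {3, 7, 8, 9} → SUM(seats)=117, MAX(seats)=52, MIN(seats)=5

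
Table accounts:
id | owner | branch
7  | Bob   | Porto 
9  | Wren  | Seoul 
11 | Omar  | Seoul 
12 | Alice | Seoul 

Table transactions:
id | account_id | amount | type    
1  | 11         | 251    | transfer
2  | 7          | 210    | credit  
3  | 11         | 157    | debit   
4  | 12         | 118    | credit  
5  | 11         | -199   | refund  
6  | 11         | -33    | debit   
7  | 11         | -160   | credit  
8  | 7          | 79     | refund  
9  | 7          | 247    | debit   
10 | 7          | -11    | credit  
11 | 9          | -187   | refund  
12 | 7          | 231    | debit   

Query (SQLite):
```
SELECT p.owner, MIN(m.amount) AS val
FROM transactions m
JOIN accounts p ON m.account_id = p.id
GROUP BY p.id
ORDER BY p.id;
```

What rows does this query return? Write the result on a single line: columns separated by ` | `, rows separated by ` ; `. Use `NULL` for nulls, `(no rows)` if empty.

Join each transactions row to its accounts via account_id.
Group joined rows by accounts.id; compute MIN(m.amount) per group.
  7: ids {2, 8, 9, 10, 12} → MIN(m.amount)=-11
  9: ids {11} → MIN(m.amount)=-187
  11: ids {1, 3, 5, 6, 7} → MIN(m.amount)=-199
  12: ids {4} → MIN(m.amount)=118

Bob | -11 ; Wren | -187 ; Omar | -199 ; Alice | 118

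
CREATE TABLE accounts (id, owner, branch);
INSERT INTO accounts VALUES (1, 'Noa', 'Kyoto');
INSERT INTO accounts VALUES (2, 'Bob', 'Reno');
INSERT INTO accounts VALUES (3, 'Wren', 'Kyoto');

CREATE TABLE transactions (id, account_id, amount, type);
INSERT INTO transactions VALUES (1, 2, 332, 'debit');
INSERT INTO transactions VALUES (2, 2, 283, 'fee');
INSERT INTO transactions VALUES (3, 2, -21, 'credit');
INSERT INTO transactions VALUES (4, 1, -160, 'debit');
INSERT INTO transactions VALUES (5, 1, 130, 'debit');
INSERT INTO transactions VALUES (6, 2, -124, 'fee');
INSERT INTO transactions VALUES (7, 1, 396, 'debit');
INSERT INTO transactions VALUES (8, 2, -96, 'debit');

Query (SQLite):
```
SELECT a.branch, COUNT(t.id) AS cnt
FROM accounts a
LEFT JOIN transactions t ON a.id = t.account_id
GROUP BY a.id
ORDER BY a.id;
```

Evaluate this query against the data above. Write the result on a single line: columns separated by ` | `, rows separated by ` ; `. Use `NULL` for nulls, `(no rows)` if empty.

LEFT JOIN keeps every accounts row; unmatched ones get NULL for transactions columns.
Group by accounts.id and compute COUNT(t.id). COUNT(col) of an all-NULL group is 0.
  1: ids {4, 5, 7} → COUNT(t.id)=3
  2: ids {1, 2, 3, 6, 8} → COUNT(t.id)=5
  3: ids {—} → COUNT(t.id)=0

Kyoto | 3 ; Reno | 5 ; Kyoto | 0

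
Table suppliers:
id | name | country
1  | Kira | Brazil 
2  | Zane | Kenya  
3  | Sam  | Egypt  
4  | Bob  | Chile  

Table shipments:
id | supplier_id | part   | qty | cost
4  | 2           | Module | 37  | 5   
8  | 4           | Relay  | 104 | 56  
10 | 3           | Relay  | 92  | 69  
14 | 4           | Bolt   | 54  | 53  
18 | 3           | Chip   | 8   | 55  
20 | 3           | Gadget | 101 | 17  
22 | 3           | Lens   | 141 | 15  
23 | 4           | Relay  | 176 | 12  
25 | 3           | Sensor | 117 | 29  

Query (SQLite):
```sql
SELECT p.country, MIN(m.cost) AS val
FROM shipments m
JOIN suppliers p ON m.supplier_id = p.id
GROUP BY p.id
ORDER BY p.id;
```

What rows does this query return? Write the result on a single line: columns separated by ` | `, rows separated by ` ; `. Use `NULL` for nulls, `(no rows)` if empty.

Kenya | 5 ; Egypt | 15 ; Chile | 12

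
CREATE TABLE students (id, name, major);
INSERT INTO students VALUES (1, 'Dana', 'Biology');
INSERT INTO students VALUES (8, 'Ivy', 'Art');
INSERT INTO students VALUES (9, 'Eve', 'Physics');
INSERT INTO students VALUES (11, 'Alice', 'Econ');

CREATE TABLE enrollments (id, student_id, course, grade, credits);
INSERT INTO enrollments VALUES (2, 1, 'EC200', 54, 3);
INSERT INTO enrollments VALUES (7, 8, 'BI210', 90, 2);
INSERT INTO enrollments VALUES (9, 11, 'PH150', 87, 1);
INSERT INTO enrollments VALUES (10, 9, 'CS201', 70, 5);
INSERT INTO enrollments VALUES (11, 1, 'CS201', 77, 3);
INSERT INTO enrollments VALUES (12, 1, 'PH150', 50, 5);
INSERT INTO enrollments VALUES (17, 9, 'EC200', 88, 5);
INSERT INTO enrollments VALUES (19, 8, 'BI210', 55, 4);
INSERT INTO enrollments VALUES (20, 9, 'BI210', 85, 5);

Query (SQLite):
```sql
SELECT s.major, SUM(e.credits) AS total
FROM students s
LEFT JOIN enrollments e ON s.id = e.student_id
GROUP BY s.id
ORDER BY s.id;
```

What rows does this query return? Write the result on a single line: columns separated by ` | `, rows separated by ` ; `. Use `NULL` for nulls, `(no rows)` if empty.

Biology | 11 ; Art | 6 ; Physics | 15 ; Econ | 1

LEFT JOIN keeps every students row; unmatched ones get NULL for enrollments columns.
Group by students.id and compute SUM(e.credits). SUM over an all-NULL group is NULL.
  1: ids {2, 11, 12} → SUM(e.credits)=11
  8: ids {7, 19} → SUM(e.credits)=6
  9: ids {10, 17, 20} → SUM(e.credits)=15
  11: ids {9} → SUM(e.credits)=1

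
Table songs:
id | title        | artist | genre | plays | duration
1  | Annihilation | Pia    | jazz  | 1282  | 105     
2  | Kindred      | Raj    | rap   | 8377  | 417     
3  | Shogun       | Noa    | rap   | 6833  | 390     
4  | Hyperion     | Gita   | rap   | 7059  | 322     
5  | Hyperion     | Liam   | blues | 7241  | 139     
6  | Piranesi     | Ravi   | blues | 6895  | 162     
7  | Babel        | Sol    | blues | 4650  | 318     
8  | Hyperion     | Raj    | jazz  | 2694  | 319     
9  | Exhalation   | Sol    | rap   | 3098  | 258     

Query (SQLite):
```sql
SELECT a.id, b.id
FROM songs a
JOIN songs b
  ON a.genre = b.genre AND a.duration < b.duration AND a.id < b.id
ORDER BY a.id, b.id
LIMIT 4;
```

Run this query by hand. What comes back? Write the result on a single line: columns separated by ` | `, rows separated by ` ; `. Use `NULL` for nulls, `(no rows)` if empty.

Pairs (a,b) with same genre, a.duration < b.duration, a.id < b.id.
genre groups: blues:{5,6,7} jazz:{1,8} rap:{2,3,4,9}
Ordered by (a.id, b.id); first 4.

1 | 8 ; 5 | 6 ; 5 | 7 ; 6 | 7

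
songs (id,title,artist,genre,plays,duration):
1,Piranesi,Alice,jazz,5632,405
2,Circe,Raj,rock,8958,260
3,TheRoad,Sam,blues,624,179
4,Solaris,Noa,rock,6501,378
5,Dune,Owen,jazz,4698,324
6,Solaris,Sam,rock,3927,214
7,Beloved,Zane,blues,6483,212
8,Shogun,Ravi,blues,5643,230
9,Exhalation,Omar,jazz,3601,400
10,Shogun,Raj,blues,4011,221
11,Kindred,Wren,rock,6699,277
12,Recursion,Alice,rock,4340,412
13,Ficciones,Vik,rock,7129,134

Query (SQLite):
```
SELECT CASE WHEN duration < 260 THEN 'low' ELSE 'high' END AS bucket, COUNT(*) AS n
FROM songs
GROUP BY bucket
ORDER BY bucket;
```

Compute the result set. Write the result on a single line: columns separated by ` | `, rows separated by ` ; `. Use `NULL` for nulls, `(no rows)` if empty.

high | 7 ; low | 6

Bucket rows by duration < 260 → 'low' else 'high'; count each bucket.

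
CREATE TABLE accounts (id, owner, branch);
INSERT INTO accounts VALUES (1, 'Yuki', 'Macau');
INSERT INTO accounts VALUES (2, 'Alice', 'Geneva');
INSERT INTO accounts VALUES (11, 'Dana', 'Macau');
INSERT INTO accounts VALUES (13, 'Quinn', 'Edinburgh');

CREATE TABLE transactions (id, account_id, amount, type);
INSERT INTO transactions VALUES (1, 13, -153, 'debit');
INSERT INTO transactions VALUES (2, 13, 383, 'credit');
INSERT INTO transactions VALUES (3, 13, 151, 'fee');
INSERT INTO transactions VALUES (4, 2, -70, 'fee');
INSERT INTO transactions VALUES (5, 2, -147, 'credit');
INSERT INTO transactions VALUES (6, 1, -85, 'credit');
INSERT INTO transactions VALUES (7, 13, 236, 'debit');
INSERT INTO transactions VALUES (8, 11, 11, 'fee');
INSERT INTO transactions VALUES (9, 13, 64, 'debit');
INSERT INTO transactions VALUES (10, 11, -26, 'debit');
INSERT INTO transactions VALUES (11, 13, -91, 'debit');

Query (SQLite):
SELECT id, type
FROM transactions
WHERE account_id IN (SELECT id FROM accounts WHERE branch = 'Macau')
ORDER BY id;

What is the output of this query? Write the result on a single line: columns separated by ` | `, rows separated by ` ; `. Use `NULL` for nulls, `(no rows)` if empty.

Inner query: accounts.id where branch = 'Macau'.
Outer: keep transactions rows whose account_id is in that set.
Inner query → {1, 11}

6 | credit ; 8 | fee ; 10 | debit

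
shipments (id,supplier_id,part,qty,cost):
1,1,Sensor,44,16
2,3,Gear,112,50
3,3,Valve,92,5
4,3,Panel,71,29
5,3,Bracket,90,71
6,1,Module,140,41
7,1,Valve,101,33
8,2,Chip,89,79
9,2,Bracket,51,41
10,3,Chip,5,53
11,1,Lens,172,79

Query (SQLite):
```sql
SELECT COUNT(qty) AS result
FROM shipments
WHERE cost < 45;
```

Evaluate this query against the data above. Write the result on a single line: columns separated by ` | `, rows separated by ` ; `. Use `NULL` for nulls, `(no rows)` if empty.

Rows where cost < 45 → qty values: [44, 92, 71, 140, 101, 51].
COUNT(qty) counts non-NULL values → 6.

6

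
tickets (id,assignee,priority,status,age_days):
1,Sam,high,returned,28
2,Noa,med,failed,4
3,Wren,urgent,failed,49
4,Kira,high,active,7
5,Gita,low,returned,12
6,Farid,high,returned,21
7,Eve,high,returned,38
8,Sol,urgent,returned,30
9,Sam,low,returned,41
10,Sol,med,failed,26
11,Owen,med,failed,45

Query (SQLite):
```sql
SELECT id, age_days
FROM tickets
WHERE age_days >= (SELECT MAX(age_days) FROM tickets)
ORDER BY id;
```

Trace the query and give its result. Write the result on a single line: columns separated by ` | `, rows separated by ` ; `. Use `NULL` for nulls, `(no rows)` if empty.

Scalar subquery: MAX(age_days) over all tickets rows = 49.
Keep rows where age_days >= that value.

3 | 49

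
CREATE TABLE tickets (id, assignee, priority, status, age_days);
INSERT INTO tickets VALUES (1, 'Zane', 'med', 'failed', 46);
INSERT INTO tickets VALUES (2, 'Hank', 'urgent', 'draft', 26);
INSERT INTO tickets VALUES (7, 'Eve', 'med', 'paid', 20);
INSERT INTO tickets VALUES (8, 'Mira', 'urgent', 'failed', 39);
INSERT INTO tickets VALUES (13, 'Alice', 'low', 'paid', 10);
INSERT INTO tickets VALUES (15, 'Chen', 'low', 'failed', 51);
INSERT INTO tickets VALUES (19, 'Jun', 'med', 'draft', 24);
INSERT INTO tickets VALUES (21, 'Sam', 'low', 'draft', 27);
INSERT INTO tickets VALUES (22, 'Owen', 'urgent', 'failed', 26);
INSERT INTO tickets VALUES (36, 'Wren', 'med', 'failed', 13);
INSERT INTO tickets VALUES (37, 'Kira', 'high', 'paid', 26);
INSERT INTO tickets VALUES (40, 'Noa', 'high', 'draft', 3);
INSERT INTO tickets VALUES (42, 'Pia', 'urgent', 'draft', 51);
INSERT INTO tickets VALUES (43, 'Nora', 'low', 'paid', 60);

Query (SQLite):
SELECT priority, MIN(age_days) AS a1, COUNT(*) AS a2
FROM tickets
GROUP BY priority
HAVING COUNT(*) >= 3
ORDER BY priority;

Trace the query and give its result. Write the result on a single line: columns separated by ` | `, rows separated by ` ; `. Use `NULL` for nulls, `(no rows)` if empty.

low | 10 | 4 ; med | 13 | 4 ; urgent | 26 | 4

Group tickets by priority.
Per group compute: MIN(age_days), COUNT(*).
HAVING: drop groups with fewer than 3 rows.
  high: ids {37, 40} → MIN(age_days)=3, COUNT(*)=2
  low: ids {13, 15, 21, 43} → MIN(age_days)=10, COUNT(*)=4
  med: ids {1, 7, 19, 36} → MIN(age_days)=13, COUNT(*)=4
  urgent: ids {2, 8, 22, 42} → MIN(age_days)=26, COUNT(*)=4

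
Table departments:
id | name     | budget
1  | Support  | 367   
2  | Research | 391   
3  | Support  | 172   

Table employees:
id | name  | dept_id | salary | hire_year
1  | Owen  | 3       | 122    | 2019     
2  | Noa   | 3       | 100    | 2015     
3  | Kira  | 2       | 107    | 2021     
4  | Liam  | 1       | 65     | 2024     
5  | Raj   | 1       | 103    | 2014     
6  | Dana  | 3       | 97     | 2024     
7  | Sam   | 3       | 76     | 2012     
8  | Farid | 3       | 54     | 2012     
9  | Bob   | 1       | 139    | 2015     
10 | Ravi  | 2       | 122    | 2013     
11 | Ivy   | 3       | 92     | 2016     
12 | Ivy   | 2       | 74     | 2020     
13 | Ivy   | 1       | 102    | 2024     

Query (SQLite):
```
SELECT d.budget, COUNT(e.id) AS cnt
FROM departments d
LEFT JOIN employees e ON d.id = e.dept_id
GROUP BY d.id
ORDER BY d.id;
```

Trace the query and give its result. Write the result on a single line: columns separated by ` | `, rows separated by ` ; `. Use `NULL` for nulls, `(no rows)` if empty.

367 | 4 ; 391 | 3 ; 172 | 6

LEFT JOIN keeps every departments row; unmatched ones get NULL for employees columns.
Group by departments.id and compute COUNT(e.id). COUNT(col) of an all-NULL group is 0.
  1: ids {4, 5, 9, 13} → COUNT(e.id)=4
  2: ids {3, 10, 12} → COUNT(e.id)=3
  3: ids {1, 2, 6, 7, 8, 11} → COUNT(e.id)=6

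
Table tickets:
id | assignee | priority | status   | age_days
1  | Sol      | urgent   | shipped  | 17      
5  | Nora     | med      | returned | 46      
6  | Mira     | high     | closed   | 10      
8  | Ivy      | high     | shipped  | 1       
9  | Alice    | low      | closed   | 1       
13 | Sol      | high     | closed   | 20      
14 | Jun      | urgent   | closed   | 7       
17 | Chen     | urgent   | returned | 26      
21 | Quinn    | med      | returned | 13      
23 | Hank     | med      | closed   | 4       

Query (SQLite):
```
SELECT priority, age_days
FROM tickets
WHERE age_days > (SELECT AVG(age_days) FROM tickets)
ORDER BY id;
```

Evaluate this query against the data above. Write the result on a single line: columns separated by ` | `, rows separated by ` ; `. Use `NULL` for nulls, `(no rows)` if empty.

urgent | 17 ; med | 46 ; high | 20 ; urgent | 26

Scalar subquery: AVG(age_days) over all tickets rows = 14.5.
Keep rows where age_days > that value.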